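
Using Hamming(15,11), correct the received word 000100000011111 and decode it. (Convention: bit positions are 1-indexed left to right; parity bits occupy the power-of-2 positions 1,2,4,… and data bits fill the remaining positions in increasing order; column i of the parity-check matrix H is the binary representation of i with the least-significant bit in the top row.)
Syndrome s = H · r^T (mod 2), r = 000100000011111:
  s[0] = (101010101010101)·(000100000011111) mod 2 = 0+0+0+0+0+0+0+0+0+0+1+0+1+0+1 mod 2 = 1
  s[1] = (011001100110011)·(000100000011111) mod 2 = 0+0+0+0+0+0+0+0+0+0+1+0+0+1+1 mod 2 = 1
  s[2] = (000111100001111)·(000100000011111) mod 2 = 0+0+0+1+0+0+0+0+0+0+0+1+1+1+1 mod 2 = 1
  s[3] = (000000011111111)·(000100000011111) mod 2 = 0+0+0+0+0+0+0+0+0+0+1+1+1+1+1 mod 2 = 1
Syndrome = 1111
Column 15 of H equals this syndrome → error at bit 15 (1-indexed).
Flip bit 15: 000100000011111 → 000100000011110
Extract data bits at positions {3,5,6,7,9,10,11,12,13,14,15}: 00000011110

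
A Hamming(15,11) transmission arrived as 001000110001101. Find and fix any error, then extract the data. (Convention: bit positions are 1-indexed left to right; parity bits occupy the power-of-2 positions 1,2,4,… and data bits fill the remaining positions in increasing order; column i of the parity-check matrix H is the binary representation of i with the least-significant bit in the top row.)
Syndrome s = H · r^T (mod 2), r = 001000110001101:
  s[0] = (101010101010101)·(001000110001101) mod 2 = 0+0+1+0+0+0+1+0+0+0+0+0+1+0+1 mod 2 = 0
  s[1] = (011001100110011)·(001000110001101) mod 2 = 0+0+1+0+0+0+1+0+0+0+0+0+0+0+1 mod 2 = 1
  s[2] = (000111100001111)·(001000110001101) mod 2 = 0+0+0+0+0+0+1+0+0+0+0+1+1+0+1 mod 2 = 0
  s[3] = (000000011111111)·(001000110001101) mod 2 = 0+0+0+0+0+0+0+1+0+0+0+1+1+0+1 mod 2 = 0
Syndrome = 0100
Column 2 of H equals this syndrome → error at bit 2 (1-indexed).
Flip bit 2: 001000110001101 → 011000110001101
Extract data bits at positions {3,5,6,7,9,10,11,12,13,14,15}: 10010001101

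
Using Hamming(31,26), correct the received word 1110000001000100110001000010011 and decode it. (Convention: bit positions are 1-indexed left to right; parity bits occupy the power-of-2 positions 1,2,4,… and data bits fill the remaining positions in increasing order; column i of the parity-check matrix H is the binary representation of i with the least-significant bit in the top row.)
Syndrome s = H · r^T (mod 2), r = 1110000001000100110001000010011:
  s[0] = (1010101010101010101010101010101)·(1110000001000100110001000010011) mod 2 = 1+0+1+0+0+0+0+0+0+0+0+0+0+0+0+0+1+0+0+0+0+0+0+0+0+0+1+0+0+0+1 mod 2 = 1
  s[1] = (0110011001100110011001100110011)·(1110000001000100110001000010011) mod 2 = 0+1+1+0+0+0+0+0+0+1+0+0+0+1+0+0+0+1+0+0+0+1+0+0+0+0+1+0+0+1+1 mod 2 = 1
  s[2] = (0001111000011110000111100001111)·(1110000001000100110001000010011) mod 2 = 0+0+0+0+0+0+0+0+0+0+0+0+0+1+0+0+0+0+0+0+0+1+0+0+0+0+0+0+0+1+1 mod 2 = 0
  s[3] = (0000000111111110000000011111111)·(1110000001000100110001000010011) mod 2 = 0+0+0+0+0+0+0+0+0+1+0+0+0+1+0+0+0+0+0+0+0+0+0+0+0+0+1+0+0+1+1 mod 2 = 1
  s[4] = (0000000000000001111111111111111)·(1110000001000100110001000010011) mod 2 = 0+0+0+0+0+0+0+0+0+0+0+0+0+0+0+0+1+1+0+0+0+1+0+0+0+0+1+0+0+1+1 mod 2 = 0
Syndrome = 11010
Column 11 of H equals this syndrome → error at bit 11 (1-indexed).
Flip bit 11: 1110000001000100110001000010011 → 1110000001100100110001000010011
Extract data bits at positions {3,5,6,7,9,10,11,12,13,14,15,17,18,19,20,21,22,23,24,25,26,27,28,29,30,31}: 10000110010110001000010011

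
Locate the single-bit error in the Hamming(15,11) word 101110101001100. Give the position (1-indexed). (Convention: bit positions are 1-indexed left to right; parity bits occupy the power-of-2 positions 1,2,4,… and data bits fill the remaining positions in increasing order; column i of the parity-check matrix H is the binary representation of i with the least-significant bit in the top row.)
Syndrome s = H · r^T (mod 2), r = 101110101001100:
  s[0] = (101010101010101)·(101110101001100) mod 2 = 1+0+1+0+1+0+1+0+1+0+0+0+1+0+0 mod 2 = 0
  s[1] = (011001100110011)·(101110101001100) mod 2 = 0+0+1+0+0+0+1+0+0+0+0+0+0+0+0 mod 2 = 0
  s[2] = (000111100001111)·(101110101001100) mod 2 = 0+0+0+1+1+0+1+0+0+0+0+1+1+0+0 mod 2 = 1
  s[3] = (000000011111111)·(101110101001100) mod 2 = 0+0+0+0+0+0+0+0+1+0+0+1+1+0+0 mod 2 = 1
Syndrome = 0011
Column i of H is the binary representation of i, so the syndrome is the binary index of the flipped bit.
Read s = 0011 with s[0] as LSB: 0·2^0 + 0·2^1 + 1·2^2 + 1·2^3 = 12.
Error is at bit position 12.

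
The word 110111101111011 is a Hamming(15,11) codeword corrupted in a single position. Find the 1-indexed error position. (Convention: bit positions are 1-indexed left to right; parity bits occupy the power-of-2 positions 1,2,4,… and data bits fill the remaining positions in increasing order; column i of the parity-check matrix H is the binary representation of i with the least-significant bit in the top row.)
Syndrome s = H · r^T (mod 2), r = 110111101111011:
  s[0] = (101010101010101)·(110111101111011) mod 2 = 1+0+0+0+1+0+1+0+1+0+1+0+0+0+1 mod 2 = 0
  s[1] = (011001100110011)·(110111101111011) mod 2 = 0+1+0+0+0+1+1+0+0+1+1+0+0+1+1 mod 2 = 1
  s[2] = (000111100001111)·(110111101111011) mod 2 = 0+0+0+1+1+1+1+0+0+0+0+1+0+1+1 mod 2 = 1
  s[3] = (000000011111111)·(110111101111011) mod 2 = 0+0+0+0+0+0+0+0+1+1+1+1+0+1+1 mod 2 = 0
Syndrome = 0110
Column i of H is the binary representation of i, so the syndrome is the binary index of the flipped bit.
Read s = 0110 with s[0] as LSB: 0·2^0 + 1·2^1 + 1·2^2 + 0·2^3 = 6.
Error is at bit position 6.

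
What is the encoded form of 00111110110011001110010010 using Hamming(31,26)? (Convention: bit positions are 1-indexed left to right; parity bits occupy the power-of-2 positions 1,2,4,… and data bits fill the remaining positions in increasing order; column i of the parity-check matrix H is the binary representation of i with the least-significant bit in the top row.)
Codeword c = d · G (mod 2), d = 00111110110011001110010010:
  c[0] = d·G[:,0] = (00111110110011001110010010)·(11011010101101010101010101) mod 2 = 0+0+0+1+1+0+1+0+1+0+0+0+0+1+0+0+0+1+0+0+0+1+0+0+0+0 mod 2 = 1
  c[1] = d·G[:,1] = (00111110110011001110010010)·(10110110011011001100110011) mod 2 = 0+0+1+1+0+1+1+0+0+1+0+0+1+1+0+0+1+1+0+0+0+1+0+0+1+0 mod 2 = 1
  c[2] = d·G[:,2] = (00111110110011001110010010)·(10000000000000000000000000) mod 2 = 0+0+0+0+0+0+0+0+0+0+0+0+0+0+0+0+0+0+0+0+0+0+0+0+0+0 mod 2 = 0
  c[3] = d·G[:,3] = (00111110110011001110010010)·(01110001111000111100001111) mod 2 = 0+0+1+1+0+0+0+0+1+1+0+0+0+0+0+0+1+1+0+0+0+0+0+0+1+0 mod 2 = 1
  c[4] = d·G[:,4] = (00111110110011001110010010)·(01000000000000000000000000) mod 2 = 0+0+0+0+0+0+0+0+0+0+0+0+0+0+0+0+0+0+0+0+0+0+0+0+0+0 mod 2 = 0
  c[5] = d·G[:,5] = (00111110110011001110010010)·(00100000000000000000000000) mod 2 = 0+0+1+0+0+0+0+0+0+0+0+0+0+0+0+0+0+0+0+0+0+0+0+0+0+0 mod 2 = 1
  c[6] = d·G[:,6] = (00111110110011001110010010)·(00010000000000000000000000) mod 2 = 0+0+0+1+0+0+0+0+0+0+0+0+0+0+0+0+0+0+0+0+0+0+0+0+0+0 mod 2 = 1
  c[7] = d·G[:,7] = (00111110110011001110010010)·(00001111111000000011111111) mod 2 = 0+0+0+0+1+1+1+0+1+1+0+0+0+0+0+0+0+0+1+0+0+1+0+0+1+0 mod 2 = 0
  c[8] = d·G[:,8] = (00111110110011001110010010)·(00001000000000000000000000) mod 2 = 0+0+0+0+1+0+0+0+0+0+0+0+0+0+0+0+0+0+0+0+0+0+0+0+0+0 mod 2 = 1
  c[9] = d·G[:,9] = (00111110110011001110010010)·(00000100000000000000000000) mod 2 = 0+0+0+0+0+1+0+0+0+0+0+0+0+0+0+0+0+0+0+0+0+0+0+0+0+0 mod 2 = 1
  c[10] = d·G[:,10] = (00111110110011001110010010)·(00000010000000000000000000) mod 2 = 0+0+0+0+0+0+1+0+0+0+0+0+0+0+0+0+0+0+0+0+0+0+0+0+0+0 mod 2 = 1
  c[11] = d·G[:,11] = (00111110110011001110010010)·(00000001000000000000000000) mod 2 = 0+0+0+0+0+0+0+0+0+0+0+0+0+0+0+0+0+0+0+0+0+0+0+0+0+0 mod 2 = 0
  c[12] = d·G[:,12] = (00111110110011001110010010)·(00000000100000000000000000) mod 2 = 0+0+0+0+0+0+0+0+1+0+0+0+0+0+0+0+0+0+0+0+0+0+0+0+0+0 mod 2 = 1
  c[13] = d·G[:,13] = (00111110110011001110010010)·(00000000010000000000000000) mod 2 = 0+0+0+0+0+0+0+0+0+1+0+0+0+0+0+0+0+0+0+0+0+0+0+0+0+0 mod 2 = 1
  c[14] = d·G[:,14] = (00111110110011001110010010)·(00000000001000000000000000) mod 2 = 0+0+0+0+0+0+0+0+0+0+0+0+0+0+0+0+0+0+0+0+0+0+0+0+0+0 mod 2 = 0
  c[15] = d·G[:,15] = (00111110110011001110010010)·(00000000000111111111111111) mod 2 = 0+0+0+0+0+0+0+0+0+0+0+0+1+1+0+0+1+1+1+0+0+1+0+0+1+0 mod 2 = 1
  c[16] = d·G[:,16] = (00111110110011001110010010)·(00000000000100000000000000) mod 2 = 0+0+0+0+0+0+0+0+0+0+0+0+0+0+0+0+0+0+0+0+0+0+0+0+0+0 mod 2 = 0
  c[17] = d·G[:,17] = (00111110110011001110010010)·(00000000000010000000000000) mod 2 = 0+0+0+0+0+0+0+0+0+0+0+0+1+0+0+0+0+0+0+0+0+0+0+0+0+0 mod 2 = 1
  c[18] = d·G[:,18] = (00111110110011001110010010)·(00000000000001000000000000) mod 2 = 0+0+0+0+0+0+0+0+0+0+0+0+0+1+0+0+0+0+0+0+0+0+0+0+0+0 mod 2 = 1
  c[19] = d·G[:,19] = (00111110110011001110010010)·(00000000000000100000000000) mod 2 = 0+0+0+0+0+0+0+0+0+0+0+0+0+0+0+0+0+0+0+0+0+0+0+0+0+0 mod 2 = 0
  c[20] = d·G[:,20] = (00111110110011001110010010)·(00000000000000010000000000) mod 2 = 0+0+0+0+0+0+0+0+0+0+0+0+0+0+0+0+0+0+0+0+0+0+0+0+0+0 mod 2 = 0
  c[21] = d·G[:,21] = (00111110110011001110010010)·(00000000000000001000000000) mod 2 = 0+0+0+0+0+0+0+0+0+0+0+0+0+0+0+0+1+0+0+0+0+0+0+0+0+0 mod 2 = 1
  c[22] = d·G[:,22] = (00111110110011001110010010)·(00000000000000000100000000) mod 2 = 0+0+0+0+0+0+0+0+0+0+0+0+0+0+0+0+0+1+0+0+0+0+0+0+0+0 mod 2 = 1
  c[23] = d·G[:,23] = (00111110110011001110010010)·(00000000000000000010000000) mod 2 = 0+0+0+0+0+0+0+0+0+0+0+0+0+0+0+0+0+0+1+0+0+0+0+0+0+0 mod 2 = 1
  c[24] = d·G[:,24] = (00111110110011001110010010)·(00000000000000000001000000) mod 2 = 0+0+0+0+0+0+0+0+0+0+0+0+0+0+0+0+0+0+0+0+0+0+0+0+0+0 mod 2 = 0
  c[25] = d·G[:,25] = (00111110110011001110010010)·(00000000000000000000100000) mod 2 = 0+0+0+0+0+0+0+0+0+0+0+0+0+0+0+0+0+0+0+0+0+0+0+0+0+0 mod 2 = 0
  c[26] = d·G[:,26] = (00111110110011001110010010)·(00000000000000000000010000) mod 2 = 0+0+0+0+0+0+0+0+0+0+0+0+0+0+0+0+0+0+0+0+0+1+0+0+0+0 mod 2 = 1
  c[27] = d·G[:,27] = (00111110110011001110010010)·(00000000000000000000001000) mod 2 = 0+0+0+0+0+0+0+0+0+0+0+0+0+0+0+0+0+0+0+0+0+0+0+0+0+0 mod 2 = 0
  c[28] = d·G[:,28] = (00111110110011001110010010)·(00000000000000000000000100) mod 2 = 0+0+0+0+0+0+0+0+0+0+0+0+0+0+0+0+0+0+0+0+0+0+0+0+0+0 mod 2 = 0
  c[29] = d·G[:,29] = (00111110110011001110010010)·(00000000000000000000000010) mod 2 = 0+0+0+0+0+0+0+0+0+0+0+0+0+0+0+0+0+0+0+0+0+0+0+0+1+0 mod 2 = 1
  c[30] = d·G[:,30] = (00111110110011001110010010)·(00000000000000000000000001) mod 2 = 0+0+0+0+0+0+0+0+0+0+0+0+0+0+0+0+0+0+0+0+0+0+0+0+0+0 mod 2 = 0
Codeword = 1101011011101101011001110010010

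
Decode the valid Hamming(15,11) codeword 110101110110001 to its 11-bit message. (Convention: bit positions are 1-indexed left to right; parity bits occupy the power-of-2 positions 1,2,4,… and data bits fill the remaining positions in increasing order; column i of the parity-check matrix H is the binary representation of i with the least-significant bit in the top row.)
Parity bits occupy power-of-2 positions; data bits are at positions {3,5,6,7,9,10,11,12,13,14,15} (1-indexed).
Extract: c[3]=0 c[5]=0 c[6]=1 c[7]=1 c[9]=0 c[10]=1 c[11]=1 c[12]=0 c[13]=0 c[14]=0 c[15]=1
Data = 00110110001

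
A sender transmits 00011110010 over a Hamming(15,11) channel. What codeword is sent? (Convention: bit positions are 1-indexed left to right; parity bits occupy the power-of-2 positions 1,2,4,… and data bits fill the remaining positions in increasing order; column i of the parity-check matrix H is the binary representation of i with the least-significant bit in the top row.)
Codeword c = d · G (mod 2), d = 00011110010:
  c[0] = d·G[:,0] = (00011110010)·(11011010101) mod 2 = 0+0+0+1+1+0+1+0+0+0+0 mod 2 = 1
  c[1] = d·G[:,1] = (00011110010)·(10110110011) mod 2 = 0+0+0+1+0+1+1+0+0+1+0 mod 2 = 0
  c[2] = d·G[:,2] = (00011110010)·(10000000000) mod 2 = 0+0+0+0+0+0+0+0+0+0+0 mod 2 = 0
  c[3] = d·G[:,3] = (00011110010)·(01110001111) mod 2 = 0+0+0+1+0+0+0+0+0+1+0 mod 2 = 0
  c[4] = d·G[:,4] = (00011110010)·(01000000000) mod 2 = 0+0+0+0+0+0+0+0+0+0+0 mod 2 = 0
  c[5] = d·G[:,5] = (00011110010)·(00100000000) mod 2 = 0+0+0+0+0+0+0+0+0+0+0 mod 2 = 0
  c[6] = d·G[:,6] = (00011110010)·(00010000000) mod 2 = 0+0+0+1+0+0+0+0+0+0+0 mod 2 = 1
  c[7] = d·G[:,7] = (00011110010)·(00001111111) mod 2 = 0+0+0+0+1+1+1+0+0+1+0 mod 2 = 0
  c[8] = d·G[:,8] = (00011110010)·(00001000000) mod 2 = 0+0+0+0+1+0+0+0+0+0+0 mod 2 = 1
  c[9] = d·G[:,9] = (00011110010)·(00000100000) mod 2 = 0+0+0+0+0+1+0+0+0+0+0 mod 2 = 1
  c[10] = d·G[:,10] = (00011110010)·(00000010000) mod 2 = 0+0+0+0+0+0+1+0+0+0+0 mod 2 = 1
  c[11] = d·G[:,11] = (00011110010)·(00000001000) mod 2 = 0+0+0+0+0+0+0+0+0+0+0 mod 2 = 0
  c[12] = d·G[:,12] = (00011110010)·(00000000100) mod 2 = 0+0+0+0+0+0+0+0+0+0+0 mod 2 = 0
  c[13] = d·G[:,13] = (00011110010)·(00000000010) mod 2 = 0+0+0+0+0+0+0+0+0+1+0 mod 2 = 1
  c[14] = d·G[:,14] = (00011110010)·(00000000001) mod 2 = 0+0+0+0+0+0+0+0+0+0+0 mod 2 = 0
Codeword = 100000101110010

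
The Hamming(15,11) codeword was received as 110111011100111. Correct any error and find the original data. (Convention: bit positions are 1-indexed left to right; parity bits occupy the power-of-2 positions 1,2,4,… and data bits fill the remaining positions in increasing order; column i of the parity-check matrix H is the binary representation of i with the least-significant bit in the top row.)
Syndrome s = H · r^T (mod 2), r = 110111011100111:
  s[0] = (101010101010101)·(110111011100111) mod 2 = 1+0+0+0+1+0+0+0+1+0+0+0+1+0+1 mod 2 = 1
  s[1] = (011001100110011)·(110111011100111) mod 2 = 0+1+0+0+0+1+0+0+0+1+0+0+0+1+1 mod 2 = 1
  s[2] = (000111100001111)·(110111011100111) mod 2 = 0+0+0+1+1+1+0+0+0+0+0+0+1+1+1 mod 2 = 0
  s[3] = (000000011111111)·(110111011100111) mod 2 = 0+0+0+0+0+0+0+1+1+1+0+0+1+1+1 mod 2 = 0
Syndrome = 1100
Column 3 of H equals this syndrome → error at bit 3 (1-indexed).
Flip bit 3: 110111011100111 → 111111011100111
Extract data bits at positions {3,5,6,7,9,10,11,12,13,14,15}: 11101100111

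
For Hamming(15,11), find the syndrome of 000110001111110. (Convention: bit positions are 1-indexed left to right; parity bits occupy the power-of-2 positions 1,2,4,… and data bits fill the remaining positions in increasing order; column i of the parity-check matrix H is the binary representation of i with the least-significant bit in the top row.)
Syndrome s = H · r^T (mod 2), r = 000110001111110:
  s[0] = (101010101010101)·(000110001111110) mod 2 = 0+0+0+0+1+0+0+0+1+0+1+0+1+0+0 mod 2 = 0
  s[1] = (011001100110011)·(000110001111110) mod 2 = 0+0+0+0+0+0+0+0+0+1+1+0+0+1+0 mod 2 = 1
  s[2] = (000111100001111)·(000110001111110) mod 2 = 0+0+0+1+1+0+0+0+0+0+0+1+1+1+0 mod 2 = 1
  s[3] = (000000011111111)·(000110001111110) mod 2 = 0+0+0+0+0+0+0+0+1+1+1+1+1+1+0 mod 2 = 0
Syndrome = 0110
Non-zero syndrome: error at position 6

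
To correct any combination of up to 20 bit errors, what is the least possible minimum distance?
Correcting t errors requires d_min ≥ 2t + 1 = 2·20 + 1 = 41.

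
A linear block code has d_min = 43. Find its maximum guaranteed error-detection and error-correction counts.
(a) Detection requires d_min ≥ e+1, so e ≤ d_min − 1 = 42.
(b) Correction requires d_min ≥ 2t+1, so t ≤ ⌊(d_min − 1)/2⌋ = ⌊42/2⌋ = 21.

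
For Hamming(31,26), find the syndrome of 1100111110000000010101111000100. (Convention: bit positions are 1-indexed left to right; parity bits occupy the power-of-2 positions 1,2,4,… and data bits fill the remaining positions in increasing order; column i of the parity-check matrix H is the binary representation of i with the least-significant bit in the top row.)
Syndrome s = H · r^T (mod 2), r = 1100111110000000010101111000100:
  s[0] = (1010101010101010101010101010101)·(1100111110000000010101111000100) mod 2 = 1+0+0+0+1+0+1+0+1+0+0+0+0+0+0+0+0+0+0+0+0+0+1+0+1+0+0+0+1+0+0 mod 2 = 1
  s[1] = (0110011001100110011001100110011)·(1100111110000000010101111000100) mod 2 = 0+1+0+0+0+1+1+0+0+0+0+0+0+0+0+0+0+1+0+0+0+1+1+0+0+0+0+0+0+0+0 mod 2 = 0
  s[2] = (0001111000011110000111100001111)·(1100111110000000010101111000100) mod 2 = 0+0+0+0+1+1+1+0+0+0+0+0+0+0+0+0+0+0+0+1+0+1+1+0+0+0+0+0+1+0+0 mod 2 = 1
  s[3] = (0000000111111110000000011111111)·(1100111110000000010101111000100) mod 2 = 0+0+0+0+0+0+0+1+1+0+0+0+0+0+0+0+0+0+0+0+0+0+0+1+1+0+0+0+1+0+0 mod 2 = 1
  s[4] = (0000000000000001111111111111111)·(1100111110000000010101111000100) mod 2 = 0+0+0+0+0+0+0+0+0+0+0+0+0+0+0+0+0+1+0+1+0+1+1+1+1+0+0+0+1+0+0 mod 2 = 1
Syndrome = 10111
Non-zero syndrome: error at position 29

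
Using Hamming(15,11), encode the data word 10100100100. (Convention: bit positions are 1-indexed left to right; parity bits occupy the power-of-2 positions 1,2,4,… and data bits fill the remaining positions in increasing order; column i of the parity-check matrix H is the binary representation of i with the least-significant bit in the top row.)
Codeword c = d · G (mod 2), d = 10100100100:
  c[0] = d·G[:,0] = (10100100100)·(11011010101) mod 2 = 1+0+0+0+0+0+0+0+1+0+0 mod 2 = 0
  c[1] = d·G[:,1] = (10100100100)·(10110110011) mod 2 = 1+0+1+0+0+1+0+0+0+0+0 mod 2 = 1
  c[2] = d·G[:,2] = (10100100100)·(10000000000) mod 2 = 1+0+0+0+0+0+0+0+0+0+0 mod 2 = 1
  c[3] = d·G[:,3] = (10100100100)·(01110001111) mod 2 = 0+0+1+0+0+0+0+0+1+0+0 mod 2 = 0
  c[4] = d·G[:,4] = (10100100100)·(01000000000) mod 2 = 0+0+0+0+0+0+0+0+0+0+0 mod 2 = 0
  c[5] = d·G[:,5] = (10100100100)·(00100000000) mod 2 = 0+0+1+0+0+0+0+0+0+0+0 mod 2 = 1
  c[6] = d·G[:,6] = (10100100100)·(00010000000) mod 2 = 0+0+0+0+0+0+0+0+0+0+0 mod 2 = 0
  c[7] = d·G[:,7] = (10100100100)·(00001111111) mod 2 = 0+0+0+0+0+1+0+0+1+0+0 mod 2 = 0
  c[8] = d·G[:,8] = (10100100100)·(00001000000) mod 2 = 0+0+0+0+0+0+0+0+0+0+0 mod 2 = 0
  c[9] = d·G[:,9] = (10100100100)·(00000100000) mod 2 = 0+0+0+0+0+1+0+0+0+0+0 mod 2 = 1
  c[10] = d·G[:,10] = (10100100100)·(00000010000) mod 2 = 0+0+0+0+0+0+0+0+0+0+0 mod 2 = 0
  c[11] = d·G[:,11] = (10100100100)·(00000001000) mod 2 = 0+0+0+0+0+0+0+0+0+0+0 mod 2 = 0
  c[12] = d·G[:,12] = (10100100100)·(00000000100) mod 2 = 0+0+0+0+0+0+0+0+1+0+0 mod 2 = 1
  c[13] = d·G[:,13] = (10100100100)·(00000000010) mod 2 = 0+0+0+0+0+0+0+0+0+0+0 mod 2 = 0
  c[14] = d·G[:,14] = (10100100100)·(00000000001) mod 2 = 0+0+0+0+0+0+0+0+0+0+0 mod 2 = 0
Codeword = 011001000100100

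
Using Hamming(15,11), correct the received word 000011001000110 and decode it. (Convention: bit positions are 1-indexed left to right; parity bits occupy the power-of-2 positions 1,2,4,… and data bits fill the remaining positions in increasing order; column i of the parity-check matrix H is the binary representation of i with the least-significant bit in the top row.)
Syndrome s = H · r^T (mod 2), r = 000011001000110:
  s[0] = (101010101010101)·(000011001000110) mod 2 = 0+0+0+0+1+0+0+0+1+0+0+0+1+0+0 mod 2 = 1
  s[1] = (011001100110011)·(000011001000110) mod 2 = 0+0+0+0+0+1+0+0+0+0+0+0+0+1+0 mod 2 = 0
  s[2] = (000111100001111)·(000011001000110) mod 2 = 0+0+0+0+1+1+0+0+0+0+0+0+1+1+0 mod 2 = 0
  s[3] = (000000011111111)·(000011001000110) mod 2 = 0+0+0+0+0+0+0+0+1+0+0+0+1+1+0 mod 2 = 1
Syndrome = 1001
Column 9 of H equals this syndrome → error at bit 9 (1-indexed).
Flip bit 9: 000011001000110 → 000011000000110
Extract data bits at positions {3,5,6,7,9,10,11,12,13,14,15}: 01100000110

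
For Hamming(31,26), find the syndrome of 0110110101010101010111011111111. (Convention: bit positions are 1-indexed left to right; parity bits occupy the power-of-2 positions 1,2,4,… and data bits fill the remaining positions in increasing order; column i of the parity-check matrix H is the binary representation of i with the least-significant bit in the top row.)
Syndrome s = H · r^T (mod 2), r = 0110110101010101010111011111111:
  s[0] = (1010101010101010101010101010101)·(0110110101010101010111011111111) mod 2 = 0+0+1+0+1+0+0+0+0+0+0+0+0+0+0+0+0+0+0+0+1+0+0+0+1+0+1+0+1+0+1 mod 2 = 1
  s[1] = (0110011001100110011001100110011)·(0110110101010101010111011111111) mod 2 = 0+1+1+0+0+1+0+0+0+1+0+0+0+1+0+0+0+1+0+0+0+1+0+0+0+1+1+0+0+1+1 mod 2 = 1
  s[2] = (0001111000011110000111100001111)·(0110110101010101010111011111111) mod 2 = 0+0+0+0+1+1+0+0+0+0+0+1+0+1+0+0+0+0+0+1+1+1+0+0+0+0+0+1+1+1+1 mod 2 = 1
  s[3] = (0000000111111110000000011111111)·(0110110101010101010111011111111) mod 2 = 0+0+0+0+0+0+0+1+0+1+0+1+0+1+0+0+0+0+0+0+0+0+0+1+1+1+1+1+1+1+1 mod 2 = 0
  s[4] = (0000000000000001111111111111111)·(0110110101010101010111011111111) mod 2 = 0+0+0+0+0+0+0+0+0+0+0+0+0+0+0+1+0+1+0+1+1+1+0+1+1+1+1+1+1+1+1 mod 2 = 1
Syndrome = 11101
Non-zero syndrome: error at position 23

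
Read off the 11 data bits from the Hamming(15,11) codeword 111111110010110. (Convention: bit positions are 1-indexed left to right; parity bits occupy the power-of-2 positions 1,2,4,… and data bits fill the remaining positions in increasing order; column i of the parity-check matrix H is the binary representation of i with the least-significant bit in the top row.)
Parity bits occupy power-of-2 positions; data bits are at positions {3,5,6,7,9,10,11,12,13,14,15} (1-indexed).
Extract: c[3]=1 c[5]=1 c[6]=1 c[7]=1 c[9]=0 c[10]=0 c[11]=1 c[12]=0 c[13]=1 c[14]=1 c[15]=0
Data = 11110010110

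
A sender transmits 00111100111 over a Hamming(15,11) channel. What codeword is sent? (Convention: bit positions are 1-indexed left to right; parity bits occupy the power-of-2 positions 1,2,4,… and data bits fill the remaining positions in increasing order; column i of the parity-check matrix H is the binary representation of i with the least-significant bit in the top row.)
Codeword c = d · G (mod 2), d = 00111100111:
  c[0] = d·G[:,0] = (00111100111)·(11011010101) mod 2 = 0+0+0+1+1+0+0+0+1+0+1 mod 2 = 0
  c[1] = d·G[:,1] = (00111100111)·(10110110011) mod 2 = 0+0+1+1+0+1+0+0+0+1+1 mod 2 = 1
  c[2] = d·G[:,2] = (00111100111)·(10000000000) mod 2 = 0+0+0+0+0+0+0+0+0+0+0 mod 2 = 0
  c[3] = d·G[:,3] = (00111100111)·(01110001111) mod 2 = 0+0+1+1+0+0+0+0+1+1+1 mod 2 = 1
  c[4] = d·G[:,4] = (00111100111)·(01000000000) mod 2 = 0+0+0+0+0+0+0+0+0+0+0 mod 2 = 0
  c[5] = d·G[:,5] = (00111100111)·(00100000000) mod 2 = 0+0+1+0+0+0+0+0+0+0+0 mod 2 = 1
  c[6] = d·G[:,6] = (00111100111)·(00010000000) mod 2 = 0+0+0+1+0+0+0+0+0+0+0 mod 2 = 1
  c[7] = d·G[:,7] = (00111100111)·(00001111111) mod 2 = 0+0+0+0+1+1+0+0+1+1+1 mod 2 = 1
  c[8] = d·G[:,8] = (00111100111)·(00001000000) mod 2 = 0+0+0+0+1+0+0+0+0+0+0 mod 2 = 1
  c[9] = d·G[:,9] = (00111100111)·(00000100000) mod 2 = 0+0+0+0+0+1+0+0+0+0+0 mod 2 = 1
  c[10] = d·G[:,10] = (00111100111)·(00000010000) mod 2 = 0+0+0+0+0+0+0+0+0+0+0 mod 2 = 0
  c[11] = d·G[:,11] = (00111100111)·(00000001000) mod 2 = 0+0+0+0+0+0+0+0+0+0+0 mod 2 = 0
  c[12] = d·G[:,12] = (00111100111)·(00000000100) mod 2 = 0+0+0+0+0+0+0+0+1+0+0 mod 2 = 1
  c[13] = d·G[:,13] = (00111100111)·(00000000010) mod 2 = 0+0+0+0+0+0+0+0+0+1+0 mod 2 = 1
  c[14] = d·G[:,14] = (00111100111)·(00000000001) mod 2 = 0+0+0+0+0+0+0+0+0+0+1 mod 2 = 1
Codeword = 010101111100111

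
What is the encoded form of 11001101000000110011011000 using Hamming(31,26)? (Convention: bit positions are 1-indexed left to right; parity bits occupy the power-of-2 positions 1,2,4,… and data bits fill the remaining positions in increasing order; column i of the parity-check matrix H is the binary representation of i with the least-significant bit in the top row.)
Codeword c = d · G (mod 2), d = 11001101000000110011011000:
  c[0] = d·G[:,0] = (11001101000000110011011000)·(11011010101101010101010101) mod 2 = 1+1+0+0+1+0+0+0+0+0+0+0+0+0+0+1+0+0+0+1+0+1+0+0+0+0 mod 2 = 0
  c[1] = d·G[:,1] = (11001101000000110011011000)·(10110110011011001100110011) mod 2 = 1+0+0+0+0+1+0+0+0+0+0+0+0+0+0+0+0+0+0+0+0+1+0+0+0+0 mod 2 = 1
  c[2] = d·G[:,2] = (11001101000000110011011000)·(10000000000000000000000000) mod 2 = 1+0+0+0+0+0+0+0+0+0+0+0+0+0+0+0+0+0+0+0+0+0+0+0+0+0 mod 2 = 1
  c[3] = d·G[:,3] = (11001101000000110011011000)·(01110001111000111100001111) mod 2 = 0+1+0+0+0+0+0+1+0+0+0+0+0+0+1+1+0+0+0+0+0+0+1+0+0+0 mod 2 = 1
  c[4] = d·G[:,4] = (11001101000000110011011000)·(01000000000000000000000000) mod 2 = 0+1+0+0+0+0+0+0+0+0+0+0+0+0+0+0+0+0+0+0+0+0+0+0+0+0 mod 2 = 1
  c[5] = d·G[:,5] = (11001101000000110011011000)·(00100000000000000000000000) mod 2 = 0+0+0+0+0+0+0+0+0+0+0+0+0+0+0+0+0+0+0+0+0+0+0+0+0+0 mod 2 = 0
  c[6] = d·G[:,6] = (11001101000000110011011000)·(00010000000000000000000000) mod 2 = 0+0+0+0+0+0+0+0+0+0+0+0+0+0+0+0+0+0+0+0+0+0+0+0+0+0 mod 2 = 0
  c[7] = d·G[:,7] = (11001101000000110011011000)·(00001111111000000011111111) mod 2 = 0+0+0+0+1+1+0+1+0+0+0+0+0+0+0+0+0+0+1+1+0+1+1+0+0+0 mod 2 = 1
  c[8] = d·G[:,8] = (11001101000000110011011000)·(00001000000000000000000000) mod 2 = 0+0+0+0+1+0+0+0+0+0+0+0+0+0+0+0+0+0+0+0+0+0+0+0+0+0 mod 2 = 1
  c[9] = d·G[:,9] = (11001101000000110011011000)·(00000100000000000000000000) mod 2 = 0+0+0+0+0+1+0+0+0+0+0+0+0+0+0+0+0+0+0+0+0+0+0+0+0+0 mod 2 = 1
  c[10] = d·G[:,10] = (11001101000000110011011000)·(00000010000000000000000000) mod 2 = 0+0+0+0+0+0+0+0+0+0+0+0+0+0+0+0+0+0+0+0+0+0+0+0+0+0 mod 2 = 0
  c[11] = d·G[:,11] = (11001101000000110011011000)·(00000001000000000000000000) mod 2 = 0+0+0+0+0+0+0+1+0+0+0+0+0+0+0+0+0+0+0+0+0+0+0+0+0+0 mod 2 = 1
  c[12] = d·G[:,12] = (11001101000000110011011000)·(00000000100000000000000000) mod 2 = 0+0+0+0+0+0+0+0+0+0+0+0+0+0+0+0+0+0+0+0+0+0+0+0+0+0 mod 2 = 0
  c[13] = d·G[:,13] = (11001101000000110011011000)·(00000000010000000000000000) mod 2 = 0+0+0+0+0+0+0+0+0+0+0+0+0+0+0+0+0+0+0+0+0+0+0+0+0+0 mod 2 = 0
  c[14] = d·G[:,14] = (11001101000000110011011000)·(00000000001000000000000000) mod 2 = 0+0+0+0+0+0+0+0+0+0+0+0+0+0+0+0+0+0+0+0+0+0+0+0+0+0 mod 2 = 0
  c[15] = d·G[:,15] = (11001101000000110011011000)·(00000000000111111111111111) mod 2 = 0+0+0+0+0+0+0+0+0+0+0+0+0+0+1+1+0+0+1+1+0+1+1+0+0+0 mod 2 = 0
  c[16] = d·G[:,16] = (11001101000000110011011000)·(00000000000100000000000000) mod 2 = 0+0+0+0+0+0+0+0+0+0+0+0+0+0+0+0+0+0+0+0+0+0+0+0+0+0 mod 2 = 0
  c[17] = d·G[:,17] = (11001101000000110011011000)·(00000000000010000000000000) mod 2 = 0+0+0+0+0+0+0+0+0+0+0+0+0+0+0+0+0+0+0+0+0+0+0+0+0+0 mod 2 = 0
  c[18] = d·G[:,18] = (11001101000000110011011000)·(00000000000001000000000000) mod 2 = 0+0+0+0+0+0+0+0+0+0+0+0+0+0+0+0+0+0+0+0+0+0+0+0+0+0 mod 2 = 0
  c[19] = d·G[:,19] = (11001101000000110011011000)·(00000000000000100000000000) mod 2 = 0+0+0+0+0+0+0+0+0+0+0+0+0+0+1+0+0+0+0+0+0+0+0+0+0+0 mod 2 = 1
  c[20] = d·G[:,20] = (11001101000000110011011000)·(00000000000000010000000000) mod 2 = 0+0+0+0+0+0+0+0+0+0+0+0+0+0+0+1+0+0+0+0+0+0+0+0+0+0 mod 2 = 1
  c[21] = d·G[:,21] = (11001101000000110011011000)·(00000000000000001000000000) mod 2 = 0+0+0+0+0+0+0+0+0+0+0+0+0+0+0+0+0+0+0+0+0+0+0+0+0+0 mod 2 = 0
  c[22] = d·G[:,22] = (11001101000000110011011000)·(00000000000000000100000000) mod 2 = 0+0+0+0+0+0+0+0+0+0+0+0+0+0+0+0+0+0+0+0+0+0+0+0+0+0 mod 2 = 0
  c[23] = d·G[:,23] = (11001101000000110011011000)·(00000000000000000010000000) mod 2 = 0+0+0+0+0+0+0+0+0+0+0+0+0+0+0+0+0+0+1+0+0+0+0+0+0+0 mod 2 = 1
  c[24] = d·G[:,24] = (11001101000000110011011000)·(00000000000000000001000000) mod 2 = 0+0+0+0+0+0+0+0+0+0+0+0+0+0+0+0+0+0+0+1+0+0+0+0+0+0 mod 2 = 1
  c[25] = d·G[:,25] = (11001101000000110011011000)·(00000000000000000000100000) mod 2 = 0+0+0+0+0+0+0+0+0+0+0+0+0+0+0+0+0+0+0+0+0+0+0+0+0+0 mod 2 = 0
  c[26] = d·G[:,26] = (11001101000000110011011000)·(00000000000000000000010000) mod 2 = 0+0+0+0+0+0+0+0+0+0+0+0+0+0+0+0+0+0+0+0+0+1+0+0+0+0 mod 2 = 1
  c[27] = d·G[:,27] = (11001101000000110011011000)·(00000000000000000000001000) mod 2 = 0+0+0+0+0+0+0+0+0+0+0+0+0+0+0+0+0+0+0+0+0+0+1+0+0+0 mod 2 = 1
  c[28] = d·G[:,28] = (11001101000000110011011000)·(00000000000000000000000100) mod 2 = 0+0+0+0+0+0+0+0+0+0+0+0+0+0+0+0+0+0+0+0+0+0+0+0+0+0 mod 2 = 0
  c[29] = d·G[:,29] = (11001101000000110011011000)·(00000000000000000000000010) mod 2 = 0+0+0+0+0+0+0+0+0+0+0+0+0+0+0+0+0+0+0+0+0+0+0+0+0+0 mod 2 = 0
  c[30] = d·G[:,30] = (11001101000000110011011000)·(00000000000000000000000001) mod 2 = 0+0+0+0+0+0+0+0+0+0+0+0+0+0+0+0+0+0+0+0+0+0+0+0+0+0 mod 2 = 0
Codeword = 0111100111010000000110011011000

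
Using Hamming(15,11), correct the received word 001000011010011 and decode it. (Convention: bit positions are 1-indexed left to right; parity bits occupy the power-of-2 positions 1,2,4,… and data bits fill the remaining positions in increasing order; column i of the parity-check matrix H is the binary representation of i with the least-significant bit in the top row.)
Syndrome s = H · r^T (mod 2), r = 001000011010011:
  s[0] = (101010101010101)·(001000011010011) mod 2 = 0+0+1+0+0+0+0+0+1+0+1+0+0+0+1 mod 2 = 0
  s[1] = (011001100110011)·(001000011010011) mod 2 = 0+0+1+0+0+0+0+0+0+0+1+0+0+1+1 mod 2 = 0
  s[2] = (000111100001111)·(001000011010011) mod 2 = 0+0+0+0+0+0+0+0+0+0+0+0+0+1+1 mod 2 = 0
  s[3] = (000000011111111)·(001000011010011) mod 2 = 0+0+0+0+0+0+0+1+1+0+1+0+0+1+1 mod 2 = 1
Syndrome = 0001
Column 8 of H equals this syndrome → error at bit 8 (1-indexed).
Flip bit 8: 001000011010011 → 001000001010011
Extract data bits at positions {3,5,6,7,9,10,11,12,13,14,15}: 10001010011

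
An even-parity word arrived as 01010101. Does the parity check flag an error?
Sum of received bits: 0+1+0+1+0+1+0+1 = 4; 4 mod 2 = 0. Result is 0 → no error detected.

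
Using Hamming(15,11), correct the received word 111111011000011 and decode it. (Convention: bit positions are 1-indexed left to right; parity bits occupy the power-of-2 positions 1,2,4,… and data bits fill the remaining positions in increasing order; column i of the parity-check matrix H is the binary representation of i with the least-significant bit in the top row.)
Syndrome s = H · r^T (mod 2), r = 111111011000011:
  s[0] = (101010101010101)·(111111011000011) mod 2 = 1+0+1+0+1+0+0+0+1+0+0+0+0+0+1 mod 2 = 1
  s[1] = (011001100110011)·(111111011000011) mod 2 = 0+1+1+0+0+1+0+0+0+0+0+0+0+1+1 mod 2 = 1
  s[2] = (000111100001111)·(111111011000011) mod 2 = 0+0+0+1+1+1+0+0+0+0+0+0+0+1+1 mod 2 = 1
  s[3] = (000000011111111)·(111111011000011) mod 2 = 0+0+0+0+0+0+0+1+1+0+0+0+0+1+1 mod 2 = 0
Syndrome = 1110
Column 7 of H equals this syndrome → error at bit 7 (1-indexed).
Flip bit 7: 111111011000011 → 111111111000011
Extract data bits at positions {3,5,6,7,9,10,11,12,13,14,15}: 11111000011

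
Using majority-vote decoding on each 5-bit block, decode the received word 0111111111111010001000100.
Split into 5-bit blocks and majority-vote each:
  block 1 = 01111: 4 ones, 1 zeros → 1
  block 2 = 11111: 5 ones, 0 zeros → 1
  block 3 = 11101: 4 ones, 1 zeros → 1
  block 4 = 00010: 1 ones, 4 zeros → 0
  block 5 = 00100: 1 ones, 4 zeros → 0
Decoded = 11100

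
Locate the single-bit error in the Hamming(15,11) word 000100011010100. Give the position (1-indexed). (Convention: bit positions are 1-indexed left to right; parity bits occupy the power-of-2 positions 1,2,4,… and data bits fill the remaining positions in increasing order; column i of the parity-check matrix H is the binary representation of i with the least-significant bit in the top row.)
Syndrome s = H · r^T (mod 2), r = 000100011010100:
  s[0] = (101010101010101)·(000100011010100) mod 2 = 0+0+0+0+0+0+0+0+1+0+1+0+1+0+0 mod 2 = 1
  s[1] = (011001100110011)·(000100011010100) mod 2 = 0+0+0+0+0+0+0+0+0+0+1+0+0+0+0 mod 2 = 1
  s[2] = (000111100001111)·(000100011010100) mod 2 = 0+0+0+1+0+0+0+0+0+0+0+0+1+0+0 mod 2 = 0
  s[3] = (000000011111111)·(000100011010100) mod 2 = 0+0+0+0+0+0+0+1+1+0+1+0+1+0+0 mod 2 = 0
Syndrome = 1100
Column i of H is the binary representation of i, so the syndrome is the binary index of the flipped bit.
Read s = 1100 with s[0] as LSB: 1·2^0 + 1·2^1 + 0·2^2 + 0·2^3 = 3.
Error is at bit position 3.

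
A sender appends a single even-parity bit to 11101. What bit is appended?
Sum of data bits: 1+1+1+0+1 = 4.
4 mod 2 = 0, so parity bit = 0.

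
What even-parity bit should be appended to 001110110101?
Sum of data bits: 0+0+1+1+1+0+1+1+0+1+0+1 = 7.
7 mod 2 = 1, so parity bit = 1.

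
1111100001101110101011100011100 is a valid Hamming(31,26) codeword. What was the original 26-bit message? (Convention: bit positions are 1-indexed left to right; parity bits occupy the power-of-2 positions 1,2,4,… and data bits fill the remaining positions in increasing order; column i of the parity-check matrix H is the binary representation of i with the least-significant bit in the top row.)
Parity bits occupy power-of-2 positions; data bits are at positions {3,5,6,7,9,10,11,12,13,14,15,17,18,19,20,21,22,23,24,25,26,27,28,29,30,31} (1-indexed).
Extract: c[3]=1 c[5]=1 c[6]=0 c[7]=0 c[9]=0 c[10]=1 c[11]=1 c[12]=0 c[13]=1 c[14]=1 c[15]=1 c[17]=1 c[18]=0 c[19]=1 c[20]=0 c[21]=1 c[22]=1 c[23]=1 c[24]=0 c[25]=0 c[26]=0 c[27]=1 c[28]=1 c[29]=1 c[30]=0 c[31]=0
Data = 11000110111101011100011100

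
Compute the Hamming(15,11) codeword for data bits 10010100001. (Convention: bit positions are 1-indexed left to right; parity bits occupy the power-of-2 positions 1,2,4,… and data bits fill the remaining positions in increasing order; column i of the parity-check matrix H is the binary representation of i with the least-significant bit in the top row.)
Codeword c = d · G (mod 2), d = 10010100001:
  c[0] = d·G[:,0] = (10010100001)·(11011010101) mod 2 = 1+0+0+1+0+0+0+0+0+0+1 mod 2 = 1
  c[1] = d·G[:,1] = (10010100001)·(10110110011) mod 2 = 1+0+0+1+0+1+0+0+0+0+1 mod 2 = 0
  c[2] = d·G[:,2] = (10010100001)·(10000000000) mod 2 = 1+0+0+0+0+0+0+0+0+0+0 mod 2 = 1
  c[3] = d·G[:,3] = (10010100001)·(01110001111) mod 2 = 0+0+0+1+0+0+0+0+0+0+1 mod 2 = 0
  c[4] = d·G[:,4] = (10010100001)·(01000000000) mod 2 = 0+0+0+0+0+0+0+0+0+0+0 mod 2 = 0
  c[5] = d·G[:,5] = (10010100001)·(00100000000) mod 2 = 0+0+0+0+0+0+0+0+0+0+0 mod 2 = 0
  c[6] = d·G[:,6] = (10010100001)·(00010000000) mod 2 = 0+0+0+1+0+0+0+0+0+0+0 mod 2 = 1
  c[7] = d·G[:,7] = (10010100001)·(00001111111) mod 2 = 0+0+0+0+0+1+0+0+0+0+1 mod 2 = 0
  c[8] = d·G[:,8] = (10010100001)·(00001000000) mod 2 = 0+0+0+0+0+0+0+0+0+0+0 mod 2 = 0
  c[9] = d·G[:,9] = (10010100001)·(00000100000) mod 2 = 0+0+0+0+0+1+0+0+0+0+0 mod 2 = 1
  c[10] = d·G[:,10] = (10010100001)·(00000010000) mod 2 = 0+0+0+0+0+0+0+0+0+0+0 mod 2 = 0
  c[11] = d·G[:,11] = (10010100001)·(00000001000) mod 2 = 0+0+0+0+0+0+0+0+0+0+0 mod 2 = 0
  c[12] = d·G[:,12] = (10010100001)·(00000000100) mod 2 = 0+0+0+0+0+0+0+0+0+0+0 mod 2 = 0
  c[13] = d·G[:,13] = (10010100001)·(00000000010) mod 2 = 0+0+0+0+0+0+0+0+0+0+0 mod 2 = 0
  c[14] = d·G[:,14] = (10010100001)·(00000000001) mod 2 = 0+0+0+0+0+0+0+0+0+0+1 mod 2 = 1
Codeword = 101000100100001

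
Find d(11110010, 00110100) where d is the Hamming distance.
XOR = 11000110, count of 1s = 4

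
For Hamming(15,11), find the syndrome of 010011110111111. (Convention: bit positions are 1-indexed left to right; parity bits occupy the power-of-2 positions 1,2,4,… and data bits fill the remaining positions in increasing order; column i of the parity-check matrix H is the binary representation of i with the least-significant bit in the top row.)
Syndrome s = H · r^T (mod 2), r = 010011110111111:
  s[0] = (101010101010101)·(010011110111111) mod 2 = 0+0+0+0+1+0+1+0+0+0+1+0+1+0+1 mod 2 = 1
  s[1] = (011001100110011)·(010011110111111) mod 2 = 0+1+0+0+0+1+1+0+0+1+1+0+0+1+1 mod 2 = 1
  s[2] = (000111100001111)·(010011110111111) mod 2 = 0+0+0+0+1+1+1+0+0+0+0+1+1+1+1 mod 2 = 1
  s[3] = (000000011111111)·(010011110111111) mod 2 = 0+0+0+0+0+0+0+1+0+1+1+1+1+1+1 mod 2 = 1
Syndrome = 1111
Non-zero syndrome: error at position 15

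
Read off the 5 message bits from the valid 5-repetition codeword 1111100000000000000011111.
Split into 5-bit blocks: 11111 00000 00000 00000 11111
Data = 10001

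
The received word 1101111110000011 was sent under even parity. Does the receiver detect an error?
Sum of received bits: 1+1+0+1+1+1+1+1+1+0+0+0+0+0+1+1 = 10; 10 mod 2 = 0. Result is 0 → no error detected.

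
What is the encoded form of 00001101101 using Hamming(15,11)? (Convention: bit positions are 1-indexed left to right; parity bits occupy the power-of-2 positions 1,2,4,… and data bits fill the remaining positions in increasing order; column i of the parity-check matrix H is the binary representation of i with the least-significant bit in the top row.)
Codeword c = d · G (mod 2), d = 00001101101:
  c[0] = d·G[:,0] = (00001101101)·(11011010101) mod 2 = 0+0+0+0+1+0+0+0+1+0+1 mod 2 = 1
  c[1] = d·G[:,1] = (00001101101)·(10110110011) mod 2 = 0+0+0+0+0+1+0+0+0+0+1 mod 2 = 0
  c[2] = d·G[:,2] = (00001101101)·(10000000000) mod 2 = 0+0+0+0+0+0+0+0+0+0+0 mod 2 = 0
  c[3] = d·G[:,3] = (00001101101)·(01110001111) mod 2 = 0+0+0+0+0+0+0+1+1+0+1 mod 2 = 1
  c[4] = d·G[:,4] = (00001101101)·(01000000000) mod 2 = 0+0+0+0+0+0+0+0+0+0+0 mod 2 = 0
  c[5] = d·G[:,5] = (00001101101)·(00100000000) mod 2 = 0+0+0+0+0+0+0+0+0+0+0 mod 2 = 0
  c[6] = d·G[:,6] = (00001101101)·(00010000000) mod 2 = 0+0+0+0+0+0+0+0+0+0+0 mod 2 = 0
  c[7] = d·G[:,7] = (00001101101)·(00001111111) mod 2 = 0+0+0+0+1+1+0+1+1+0+1 mod 2 = 1
  c[8] = d·G[:,8] = (00001101101)·(00001000000) mod 2 = 0+0+0+0+1+0+0+0+0+0+0 mod 2 = 1
  c[9] = d·G[:,9] = (00001101101)·(00000100000) mod 2 = 0+0+0+0+0+1+0+0+0+0+0 mod 2 = 1
  c[10] = d·G[:,10] = (00001101101)·(00000010000) mod 2 = 0+0+0+0+0+0+0+0+0+0+0 mod 2 = 0
  c[11] = d·G[:,11] = (00001101101)·(00000001000) mod 2 = 0+0+0+0+0+0+0+1+0+0+0 mod 2 = 1
  c[12] = d·G[:,12] = (00001101101)·(00000000100) mod 2 = 0+0+0+0+0+0+0+0+1+0+0 mod 2 = 1
  c[13] = d·G[:,13] = (00001101101)·(00000000010) mod 2 = 0+0+0+0+0+0+0+0+0+0+0 mod 2 = 0
  c[14] = d·G[:,14] = (00001101101)·(00000000001) mod 2 = 0+0+0+0+0+0+0+0+0+0+1 mod 2 = 1
Codeword = 100100011101101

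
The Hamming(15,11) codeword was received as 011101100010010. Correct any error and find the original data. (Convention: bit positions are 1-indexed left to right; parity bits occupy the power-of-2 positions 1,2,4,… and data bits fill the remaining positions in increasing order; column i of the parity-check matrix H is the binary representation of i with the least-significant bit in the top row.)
Syndrome s = H · r^T (mod 2), r = 011101100010010:
  s[0] = (101010101010101)·(011101100010010) mod 2 = 0+0+1+0+0+0+1+0+0+0+1+0+0+0+0 mod 2 = 1
  s[1] = (011001100110011)·(011101100010010) mod 2 = 0+1+1+0+0+1+1+0+0+0+1+0+0+1+0 mod 2 = 0
  s[2] = (000111100001111)·(011101100010010) mod 2 = 0+0+0+1+0+1+1+0+0+0+0+0+0+1+0 mod 2 = 0
  s[3] = (000000011111111)·(011101100010010) mod 2 = 0+0+0+0+0+0+0+0+0+0+1+0+0+1+0 mod 2 = 0
Syndrome = 1000
Column 1 of H equals this syndrome → error at bit 1 (1-indexed).
Flip bit 1: 011101100010010 → 111101100010010
Extract data bits at positions {3,5,6,7,9,10,11,12,13,14,15}: 10110010010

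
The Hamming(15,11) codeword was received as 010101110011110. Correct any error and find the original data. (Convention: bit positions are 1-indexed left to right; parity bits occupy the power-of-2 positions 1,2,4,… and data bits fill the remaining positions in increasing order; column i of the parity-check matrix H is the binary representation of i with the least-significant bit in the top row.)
Syndrome s = H · r^T (mod 2), r = 010101110011110:
  s[0] = (101010101010101)·(010101110011110) mod 2 = 0+0+0+0+0+0+1+0+0+0+1+0+1+0+0 mod 2 = 1
  s[1] = (011001100110011)·(010101110011110) mod 2 = 0+1+0+0+0+1+1+0+0+0+1+0+0+1+0 mod 2 = 1
  s[2] = (000111100001111)·(010101110011110) mod 2 = 0+0+0+1+0+1+1+0+0+0+0+1+1+1+0 mod 2 = 0
  s[3] = (000000011111111)·(010101110011110) mod 2 = 0+0+0+0+0+0+0+1+0+0+1+1+1+1+0 mod 2 = 1
Syndrome = 1101
Column 11 of H equals this syndrome → error at bit 11 (1-indexed).
Flip bit 11: 010101110011110 → 010101110001110
Extract data bits at positions {3,5,6,7,9,10,11,12,13,14,15}: 00110001110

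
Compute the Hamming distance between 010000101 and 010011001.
XOR = 000011100, count of 1s = 3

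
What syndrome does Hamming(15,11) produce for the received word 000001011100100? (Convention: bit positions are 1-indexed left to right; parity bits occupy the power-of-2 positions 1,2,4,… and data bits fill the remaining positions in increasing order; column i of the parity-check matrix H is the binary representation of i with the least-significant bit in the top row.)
Syndrome s = H · r^T (mod 2), r = 000001011100100:
  s[0] = (101010101010101)·(000001011100100) mod 2 = 0+0+0+0+0+0+0+0+1+0+0+0+1+0+0 mod 2 = 0
  s[1] = (011001100110011)·(000001011100100) mod 2 = 0+0+0+0+0+1+0+0+0+1+0+0+0+0+0 mod 2 = 0
  s[2] = (000111100001111)·(000001011100100) mod 2 = 0+0+0+0+0+1+0+0+0+0+0+0+1+0+0 mod 2 = 0
  s[3] = (000000011111111)·(000001011100100) mod 2 = 0+0+0+0+0+0+0+1+1+1+0+0+1+0+0 mod 2 = 0
Syndrome = 0000
s = 0: no error detected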